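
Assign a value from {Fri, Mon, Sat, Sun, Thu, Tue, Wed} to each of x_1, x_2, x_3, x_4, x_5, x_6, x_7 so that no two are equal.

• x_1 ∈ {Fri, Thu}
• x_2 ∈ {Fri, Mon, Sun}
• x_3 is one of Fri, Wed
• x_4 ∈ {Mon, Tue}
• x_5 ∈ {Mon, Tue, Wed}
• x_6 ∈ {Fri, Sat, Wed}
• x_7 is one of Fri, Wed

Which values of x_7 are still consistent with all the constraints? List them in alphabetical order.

The 7 variables draw from only 7 values {Fri, Mon, Sat, Sun, Thu, Tue, Wed}, so each is used; only x_6 can be Sat, hence x_6 = Sat.
The 6 still-open variables draw from only 6 values {Fri, Mon, Sun, Thu, Tue, Wed}, so each is used; only x_2 can be Sun, hence x_2 = Sun.
Among the 5 still-open variables, Thu fits only x_1 (and all 5 values in {Fri, Mon, Thu, Tue, Wed} must be used), so x_1 = Thu.
x_3 and x_7 share exactly the 2 values {Fri, Wed}; by pigeonhole those values go to them, so strike Fri, Wed from x_5.
No further eliminations apply; x_7 can still be any of Fri, Wed.

Fri, Wed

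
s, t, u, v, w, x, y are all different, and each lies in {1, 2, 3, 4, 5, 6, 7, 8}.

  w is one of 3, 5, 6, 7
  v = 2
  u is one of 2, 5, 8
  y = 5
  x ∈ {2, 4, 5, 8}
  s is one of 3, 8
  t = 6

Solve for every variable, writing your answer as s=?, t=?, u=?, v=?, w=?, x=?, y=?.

t has just one choice, so t = 6. Remove 6 from w.
v's domain is down to {2}, so v = 2. So u, x can't be 2.
y must be 5 (only option left). So u, w, x can't be 5.
u must be 8 (only option left). So s, x can't be 8.
x's domain is down to {4}, so x = 4.
s must be 3 (only option left). Strike 3 from w.
w has just one choice, so w = 7.

s=3, t=6, u=8, v=2, w=7, x=4, y=5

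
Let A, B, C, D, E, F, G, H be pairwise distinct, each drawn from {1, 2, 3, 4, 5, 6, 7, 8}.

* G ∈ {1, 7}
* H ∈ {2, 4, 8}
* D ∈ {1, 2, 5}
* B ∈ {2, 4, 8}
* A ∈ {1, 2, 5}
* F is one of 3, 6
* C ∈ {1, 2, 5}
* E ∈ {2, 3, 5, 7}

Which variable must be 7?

G

The 8 variables draw from only 8 values {1, 2, 3, 4, 5, 6, 7, 8}, so each is used; only F can be 6, hence F = 6.
The 7 still-open variables together cover exactly {1, 2, 3, 4, 5, 7, 8} — 7 values for 7 variables — and 3 appears only in E's list, so E = 3.
The 6 still-open variables together cover exactly {1, 2, 4, 5, 7, 8} — 6 values for 6 variables — and 7 appears only in G's list, so G = 7.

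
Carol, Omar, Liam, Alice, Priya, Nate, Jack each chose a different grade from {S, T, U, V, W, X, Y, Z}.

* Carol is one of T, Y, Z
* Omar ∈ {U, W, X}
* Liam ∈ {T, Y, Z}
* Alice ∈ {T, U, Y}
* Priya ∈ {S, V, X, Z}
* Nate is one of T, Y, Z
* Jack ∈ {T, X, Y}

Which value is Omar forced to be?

The 3 variables Carol, Liam, Nate are confined to {T, Y, Z}, which locks those values in; drop them from Alice, Priya, Jack.
Alice has just one choice, so Alice = U. Strike U from Omar.
Jack must be X (only option left). Eliminate X elsewhere: Omar, Priya.
So Omar = W.

W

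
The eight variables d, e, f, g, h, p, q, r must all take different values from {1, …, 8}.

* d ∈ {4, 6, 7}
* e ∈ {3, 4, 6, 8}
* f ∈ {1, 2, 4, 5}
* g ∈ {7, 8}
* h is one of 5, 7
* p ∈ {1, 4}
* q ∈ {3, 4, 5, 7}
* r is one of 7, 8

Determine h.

The 8 variables together cover exactly {1, 2, 3, 4, 5, 6, 7, 8} — 8 values for 8 variables — and 2 appears only in f's list, so f = 2.
Among the 7 still-open variables, 1 fits only p (and all 7 values in {1, 3, 4, 5, 6, 7, 8} must be used), so p = 1.
g and r share exactly the 2 values {7, 8}; by pigeonhole those values go to them, so strike 7, 8 from d, e, h, q.
So h = 5.

5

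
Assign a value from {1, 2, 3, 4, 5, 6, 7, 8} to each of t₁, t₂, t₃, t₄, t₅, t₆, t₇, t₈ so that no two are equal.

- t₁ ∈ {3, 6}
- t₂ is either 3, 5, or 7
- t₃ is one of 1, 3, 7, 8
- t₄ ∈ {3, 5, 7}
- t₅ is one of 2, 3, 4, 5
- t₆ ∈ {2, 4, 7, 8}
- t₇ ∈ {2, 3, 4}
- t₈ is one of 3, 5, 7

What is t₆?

The 8 variables together cover exactly {1, 2, 3, 4, 5, 6, 7, 8} — 8 values for 8 variables — and 1 appears only in t₃'s list, so t₃ = 1.
The 7 still-open variables together cover exactly {2, 3, 4, 5, 6, 7, 8} — 7 values for 7 variables — and 6 appears only in t₁'s list, so t₁ = 6.
The 6 still-open variables together cover exactly {2, 3, 4, 5, 7, 8} — 6 values for 6 variables — and 8 appears only in t₆'s list, so t₆ = 8.

8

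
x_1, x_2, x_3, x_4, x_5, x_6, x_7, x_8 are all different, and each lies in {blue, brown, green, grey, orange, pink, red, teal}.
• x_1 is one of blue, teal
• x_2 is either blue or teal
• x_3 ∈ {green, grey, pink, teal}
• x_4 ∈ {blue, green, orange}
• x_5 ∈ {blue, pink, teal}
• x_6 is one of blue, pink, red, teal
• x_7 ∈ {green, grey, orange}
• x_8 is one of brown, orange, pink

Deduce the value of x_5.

pink

The 8 variables draw from only 8 values {blue, brown, green, grey, orange, pink, red, teal}, so each is used; only x_8 can be brown, hence x_8 = brown.
Among the 7 still-open variables, red fits only x_6 (and all 7 values in {blue, green, grey, orange, pink, red, teal} must be used), so x_6 = red.
The 2 variables x_1 and x_2 are confined to {blue, teal}, which locks those values in; drop them from x_3, x_4, x_5.
So x_5 = pink.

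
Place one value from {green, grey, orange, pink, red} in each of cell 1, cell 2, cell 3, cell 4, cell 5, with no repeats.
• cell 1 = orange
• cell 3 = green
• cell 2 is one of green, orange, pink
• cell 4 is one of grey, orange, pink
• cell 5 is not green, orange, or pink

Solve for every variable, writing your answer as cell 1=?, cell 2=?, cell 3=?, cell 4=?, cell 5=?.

cell 1's domain is down to {orange}, so cell 1 = orange. Strike orange from cell 2, cell 4.
cell 3 has just one choice, so cell 3 = green. Remove green from cell 2.
cell 2 has just one choice, so cell 2 = pink. Eliminate pink elsewhere: cell 4.
cell 4 has just one choice, so cell 4 = grey. Remove grey from cell 5.
cell 5's domain is down to {red}, so cell 5 = red.

cell 1=orange, cell 2=pink, cell 3=green, cell 4=grey, cell 5=red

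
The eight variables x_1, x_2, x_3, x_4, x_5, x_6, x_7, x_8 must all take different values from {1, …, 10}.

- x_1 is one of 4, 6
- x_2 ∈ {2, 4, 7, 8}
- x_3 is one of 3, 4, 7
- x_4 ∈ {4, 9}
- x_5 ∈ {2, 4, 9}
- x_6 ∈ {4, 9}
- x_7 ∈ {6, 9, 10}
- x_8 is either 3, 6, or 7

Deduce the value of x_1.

6

The 8 variables draw from only 8 values {2, 3, 4, 6, 7, 8, 9, 10}, so each is used; only x_2 can be 8, hence x_2 = 8.
Among the 7 still-open variables, 2 fits only x_5 (and all 7 values in {2, 3, 4, 6, 7, 9, 10} must be used), so x_5 = 2.
The 6 still-open variables draw from only 6 values {3, 4, 6, 7, 9, 10}, so each is used; only x_7 can be 10, hence x_7 = 10.
x_4 and x_6 between them cover only {4, 9} — a naked pair. Remove those values from x_1, x_3.
So x_1 = 6.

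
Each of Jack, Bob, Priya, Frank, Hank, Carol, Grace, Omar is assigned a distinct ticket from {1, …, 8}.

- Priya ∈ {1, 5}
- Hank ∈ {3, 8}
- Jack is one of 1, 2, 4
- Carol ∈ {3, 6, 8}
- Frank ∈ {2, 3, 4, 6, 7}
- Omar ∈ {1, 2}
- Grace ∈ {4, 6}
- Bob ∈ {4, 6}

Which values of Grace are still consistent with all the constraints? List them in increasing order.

4, 6

The 8 variables draw from only 8 values {1, 2, 3, 4, 5, 6, 7, 8}, so each is used; only Priya can be 5, hence Priya = 5.
The 7 still-open variables draw from only 7 values {1, 2, 3, 4, 6, 7, 8}, so each is used; only Frank can be 7, hence Frank = 7.
Bob and Grace between them cover only {4, 6} — a naked pair. Remove those values from Jack, Carol.
No further eliminations apply; Grace can still be any of 4, 6.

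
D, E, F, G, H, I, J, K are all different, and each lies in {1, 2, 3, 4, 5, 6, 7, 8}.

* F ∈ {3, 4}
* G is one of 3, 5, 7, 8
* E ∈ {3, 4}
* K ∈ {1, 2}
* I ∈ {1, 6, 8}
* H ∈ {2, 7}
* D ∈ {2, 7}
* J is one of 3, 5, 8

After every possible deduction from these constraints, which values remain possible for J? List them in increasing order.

5, 8

Among the 8 variables, 6 fits only I (and all 8 values in {1, 2, 3, 4, 5, 6, 7, 8} must be used), so I = 6.
The 7 still-open variables together cover exactly {1, 2, 3, 4, 5, 7, 8} — 7 values for 7 variables — and 1 appears only in K's list, so K = 1.
D and H between them cover only {2, 7} — a naked pair. Remove those values from G.
E and F between them cover only {3, 4} — a naked pair. Remove those values from G, J.
No further eliminations apply; J can still be any of 5, 8.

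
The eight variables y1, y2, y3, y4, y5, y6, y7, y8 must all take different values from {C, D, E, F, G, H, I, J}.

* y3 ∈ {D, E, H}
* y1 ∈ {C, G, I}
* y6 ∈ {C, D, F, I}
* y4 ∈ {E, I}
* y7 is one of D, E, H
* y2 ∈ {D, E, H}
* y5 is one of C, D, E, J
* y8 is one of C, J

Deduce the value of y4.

I

The 8 variables together cover exactly {C, D, E, F, G, H, I, J} — 8 values for 8 variables — and F appears only in y6's list, so y6 = F.
The 7 still-open variables together cover exactly {C, D, E, G, H, I, J} — 7 values for 7 variables — and G appears only in y1's list, so y1 = G.
Among the 6 still-open variables, I fits only y4 (and all 6 values in {C, D, E, H, I, J} must be used), so y4 = I.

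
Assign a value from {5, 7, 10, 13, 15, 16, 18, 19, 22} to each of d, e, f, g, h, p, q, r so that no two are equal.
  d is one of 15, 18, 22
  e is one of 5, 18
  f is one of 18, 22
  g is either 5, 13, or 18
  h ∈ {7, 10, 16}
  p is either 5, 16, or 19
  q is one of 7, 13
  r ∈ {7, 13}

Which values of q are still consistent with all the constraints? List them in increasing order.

The 2 variables q and r are confined to {7, 13}, which locks those values in; drop them from g, h.
e and g between them cover only {5, 18} — a naked pair. Remove those values from d, f, p.
That leaves f = 22. So d can't be 22.
d's domain is down to {15}, so d = 15.
No further eliminations apply; q can still be any of 7, 13.

7, 13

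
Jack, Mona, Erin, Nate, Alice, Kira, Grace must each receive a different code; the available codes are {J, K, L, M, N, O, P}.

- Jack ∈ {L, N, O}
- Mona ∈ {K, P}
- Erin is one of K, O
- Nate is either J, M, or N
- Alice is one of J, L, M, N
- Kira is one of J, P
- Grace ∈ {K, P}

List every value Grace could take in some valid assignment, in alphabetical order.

The 2 variables Mona and Grace are confined to {K, P}, which locks those values in; drop them from Erin, Kira.
That leaves Erin = O. Strike O from Jack.
Kira has just one choice, so Kira = J. Strike J from Nate, Alice.
No further eliminations apply; Grace can still be any of K, P.

K, P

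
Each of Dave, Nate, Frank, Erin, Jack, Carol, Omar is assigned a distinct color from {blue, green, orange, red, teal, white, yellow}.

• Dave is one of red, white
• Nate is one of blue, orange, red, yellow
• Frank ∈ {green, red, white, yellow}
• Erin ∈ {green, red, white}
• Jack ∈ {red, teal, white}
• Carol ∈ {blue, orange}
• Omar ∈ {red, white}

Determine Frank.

yellow

The 7 variables together cover exactly {blue, green, orange, red, teal, white, yellow} — 7 values for 7 variables — and teal appears only in Jack's list, so Jack = teal.
Dave and Omar share exactly the 2 values {red, white}; by pigeonhole those values go to them, so strike red, white from Nate, Frank, Erin.
That leaves Erin = green. Strike green from Frank.
So Frank = yellow.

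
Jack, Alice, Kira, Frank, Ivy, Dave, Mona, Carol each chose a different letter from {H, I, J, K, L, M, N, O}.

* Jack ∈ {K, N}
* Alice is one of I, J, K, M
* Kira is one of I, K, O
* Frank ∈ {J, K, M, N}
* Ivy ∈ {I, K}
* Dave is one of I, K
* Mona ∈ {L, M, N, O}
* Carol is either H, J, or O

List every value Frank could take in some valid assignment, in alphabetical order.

Among the 8 variables, H fits only Carol (and all 8 values in {H, I, J, K, L, M, N, O} must be used), so Carol = H.
The 7 still-open variables draw from only 7 values {I, J, K, L, M, N, O}, so each is used; only Mona can be L, hence Mona = L.
The 6 still-open variables draw from only 6 values {I, J, K, M, N, O}, so each is used; only Kira can be O, hence Kira = O.
Ivy and Dave between them cover only {I, K} — a naked pair. Remove those values from Jack, Alice, Frank.
That leaves Jack = N. Eliminate N elsewhere: Frank.
No further eliminations apply; Frank can still be any of J, M.

J, M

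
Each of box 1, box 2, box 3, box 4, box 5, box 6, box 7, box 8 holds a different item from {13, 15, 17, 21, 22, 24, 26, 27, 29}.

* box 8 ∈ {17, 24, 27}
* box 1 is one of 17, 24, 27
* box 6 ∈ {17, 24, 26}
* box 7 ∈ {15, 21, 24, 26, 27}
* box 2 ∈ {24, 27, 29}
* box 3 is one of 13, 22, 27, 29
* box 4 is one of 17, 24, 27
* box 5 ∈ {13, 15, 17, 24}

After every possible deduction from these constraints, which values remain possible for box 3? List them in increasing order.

box 1, box 4, box 8 share exactly the 3 values {17, 24, 27}; by pigeonhole those values go to them, so strike 17, 24, 27 from box 2, box 3, box 5, box 6, box 7.
box 2's domain is down to {29}, so box 2 = 29. Strike 29 from box 3.
box 6's domain is down to {26}, so box 6 = 26. Remove 26 from box 7.
No further eliminations apply; box 3 can still be any of 13, 22.

13, 22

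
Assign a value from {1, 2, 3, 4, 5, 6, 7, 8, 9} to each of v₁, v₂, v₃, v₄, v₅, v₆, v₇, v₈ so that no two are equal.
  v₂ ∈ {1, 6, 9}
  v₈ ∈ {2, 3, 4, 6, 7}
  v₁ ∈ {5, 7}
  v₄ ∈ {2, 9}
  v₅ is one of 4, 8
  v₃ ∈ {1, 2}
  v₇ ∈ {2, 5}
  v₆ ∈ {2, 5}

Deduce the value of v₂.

6

The 2 variables v₆ and v₇ are confined to {2, 5}, which locks those values in; drop them from v₁, v₃, v₄, v₈.
v₁ must be 7 (only option left). So v₈ can't be 7.
That leaves v₃ = 1. Remove 1 from v₂.
v₄'s domain is down to {9}, so v₄ = 9. Eliminate 9 elsewhere: v₂.
So v₂ = 6.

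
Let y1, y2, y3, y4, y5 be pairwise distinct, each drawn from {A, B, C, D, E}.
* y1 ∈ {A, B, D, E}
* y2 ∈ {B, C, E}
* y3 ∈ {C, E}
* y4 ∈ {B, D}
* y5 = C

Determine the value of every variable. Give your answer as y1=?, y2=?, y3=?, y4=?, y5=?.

y5's domain is down to {C}, so y5 = C. Strike C from y2, y3.
y3's domain is down to {E}, so y3 = E. Strike E from y1, y2.
That leaves y2 = B. Strike B from y1, y4.
y4 must be D (only option left). Eliminate D elsewhere: y1.
y1 must be A (only option left).

y1=A, y2=B, y3=E, y4=D, y5=C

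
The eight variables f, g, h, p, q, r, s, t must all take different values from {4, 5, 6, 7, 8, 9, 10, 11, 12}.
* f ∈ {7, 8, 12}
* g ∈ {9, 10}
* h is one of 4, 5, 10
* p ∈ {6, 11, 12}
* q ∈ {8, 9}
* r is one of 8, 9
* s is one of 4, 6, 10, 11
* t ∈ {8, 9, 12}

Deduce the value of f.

7

The 2 variables q and r are confined to {8, 9}, which locks those values in; drop them from f, g, t.
That leaves g = 10. Eliminate 10 elsewhere: h, s.
t has just one choice, so t = 12. Strike 12 from f, p.
So f = 7.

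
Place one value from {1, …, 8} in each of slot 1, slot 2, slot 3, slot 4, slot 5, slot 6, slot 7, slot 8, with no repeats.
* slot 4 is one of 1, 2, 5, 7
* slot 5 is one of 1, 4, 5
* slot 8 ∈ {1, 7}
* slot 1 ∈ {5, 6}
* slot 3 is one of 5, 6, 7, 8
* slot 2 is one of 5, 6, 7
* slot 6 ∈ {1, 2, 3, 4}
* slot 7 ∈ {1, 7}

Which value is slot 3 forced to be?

The 8 variables together cover exactly {1, 2, 3, 4, 5, 6, 7, 8} — 8 values for 8 variables — and 3 appears only in slot 6's list, so slot 6 = 3.
The 7 still-open variables draw from only 7 values {1, 2, 4, 5, 6, 7, 8}, so each is used; only slot 4 can be 2, hence slot 4 = 2.
Among the 6 still-open variables, 4 fits only slot 5 (and all 6 values in {1, 4, 5, 6, 7, 8} must be used), so slot 5 = 4.
The 5 still-open variables together cover exactly {1, 5, 6, 7, 8} — 5 values for 5 variables — and 8 appears only in slot 3's list, so slot 3 = 8.

8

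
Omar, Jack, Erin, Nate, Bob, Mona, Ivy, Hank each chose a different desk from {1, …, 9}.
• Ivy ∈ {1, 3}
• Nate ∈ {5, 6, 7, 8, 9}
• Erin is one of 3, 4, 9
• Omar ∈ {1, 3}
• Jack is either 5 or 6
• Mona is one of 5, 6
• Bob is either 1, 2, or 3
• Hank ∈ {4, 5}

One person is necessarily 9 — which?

Erin

Omar and Ivy share exactly the 2 values {1, 3}; by pigeonhole those values go to them, so strike 1, 3 from Erin, Bob.
That leaves Bob = 2.
The 2 variables Jack and Mona are confined to {5, 6}, which locks those values in; drop them from Nate, Hank.
Hank must be 4 (only option left). Strike 4 from Erin.
So 9 goes to Erin.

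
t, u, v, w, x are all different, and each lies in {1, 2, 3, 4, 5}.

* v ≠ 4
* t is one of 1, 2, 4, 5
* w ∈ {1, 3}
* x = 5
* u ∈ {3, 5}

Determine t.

4

x's domain is down to {5}, so x = 5. So t, u, v can't be 5.
That leaves u = 3. Remove 3 from v, w.
w's domain is down to {1}, so w = 1. So t, v can't be 1.
That leaves v = 2. Remove 2 from t.
So t = 4.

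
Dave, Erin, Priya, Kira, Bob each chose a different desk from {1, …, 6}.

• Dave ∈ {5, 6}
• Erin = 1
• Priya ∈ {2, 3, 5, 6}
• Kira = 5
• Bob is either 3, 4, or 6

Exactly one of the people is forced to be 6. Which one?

Dave

Erin must be 1 (only option left).
Kira has just one choice, so Kira = 5. Strike 5 from Dave, Priya.
So 6 goes to Dave.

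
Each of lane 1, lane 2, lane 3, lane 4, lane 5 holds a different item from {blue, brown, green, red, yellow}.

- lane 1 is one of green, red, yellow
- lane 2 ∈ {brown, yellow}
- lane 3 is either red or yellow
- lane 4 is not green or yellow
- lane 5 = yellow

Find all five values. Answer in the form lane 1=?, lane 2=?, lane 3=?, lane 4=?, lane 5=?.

lane 5's domain is down to {yellow}, so lane 5 = yellow. Eliminate yellow elsewhere: lane 1, lane 2, lane 3.
lane 2 has just one choice, so lane 2 = brown. So lane 4 can't be brown.
That leaves lane 3 = red. So lane 1, lane 4 can't be red.
lane 4 must be blue (only option left).
lane 1 has just one choice, so lane 1 = green.

lane 1=green, lane 2=brown, lane 3=red, lane 4=blue, lane 5=yellow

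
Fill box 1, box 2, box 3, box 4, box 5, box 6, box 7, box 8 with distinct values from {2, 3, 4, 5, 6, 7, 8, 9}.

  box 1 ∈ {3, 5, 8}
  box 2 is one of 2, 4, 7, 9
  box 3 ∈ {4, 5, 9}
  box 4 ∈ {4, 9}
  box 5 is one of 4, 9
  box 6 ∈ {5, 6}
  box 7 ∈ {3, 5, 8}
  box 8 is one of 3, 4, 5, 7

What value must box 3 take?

The 8 variables together cover exactly {2, 3, 4, 5, 6, 7, 8, 9} — 8 values for 8 variables — and 2 appears only in box 2's list, so box 2 = 2.
Among the 7 still-open variables, 6 fits only box 6 (and all 7 values in {3, 4, 5, 6, 7, 8, 9} must be used), so box 6 = 6.
The 6 still-open variables together cover exactly {3, 4, 5, 7, 8, 9} — 6 values for 6 variables — and 7 appears only in box 8's list, so box 8 = 7.
The 2 variables box 4 and box 5 are confined to {4, 9}, which locks those values in; drop them from box 3.
So box 3 = 5.

5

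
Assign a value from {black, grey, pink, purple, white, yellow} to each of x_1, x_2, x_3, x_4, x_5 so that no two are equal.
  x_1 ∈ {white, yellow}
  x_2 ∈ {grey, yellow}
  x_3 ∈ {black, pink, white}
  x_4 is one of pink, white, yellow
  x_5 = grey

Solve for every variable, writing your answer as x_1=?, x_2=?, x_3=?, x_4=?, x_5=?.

x_1=white, x_2=yellow, x_3=black, x_4=pink, x_5=grey

x_5's domain is down to {grey}, so x_5 = grey. Eliminate grey elsewhere: x_2.
That leaves x_2 = yellow. Remove yellow from x_1, x_4.
x_1's domain is down to {white}, so x_1 = white. So x_3, x_4 can't be white.
That leaves x_4 = pink. Strike pink from x_3.
x_3 must be black (only option left).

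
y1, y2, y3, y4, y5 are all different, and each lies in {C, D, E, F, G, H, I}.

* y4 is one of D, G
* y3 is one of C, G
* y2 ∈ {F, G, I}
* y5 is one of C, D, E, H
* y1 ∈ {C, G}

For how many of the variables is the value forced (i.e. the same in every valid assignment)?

The 2 variables y1 and y3 are confined to {C, G}, which locks those values in; drop them from y2, y4, y5.
y4 must be D (only option left). Eliminate D elsewhere: y5.
Determined: y4=D. The other variables each still have more than one consistent value. That makes 1.

1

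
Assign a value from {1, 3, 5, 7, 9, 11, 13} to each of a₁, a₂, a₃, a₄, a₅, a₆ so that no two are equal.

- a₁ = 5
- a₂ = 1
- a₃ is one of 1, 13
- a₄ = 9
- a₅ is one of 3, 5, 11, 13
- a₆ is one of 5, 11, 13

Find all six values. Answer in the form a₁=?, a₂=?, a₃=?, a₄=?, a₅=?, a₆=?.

a₁=5, a₂=1, a₃=13, a₄=9, a₅=3, a₆=11

a₁ has just one choice, so a₁ = 5. So a₅, a₆ can't be 5.
a₂'s domain is down to {1}, so a₂ = 1. Eliminate 1 elsewhere: a₃.
a₃ has just one choice, so a₃ = 13. Strike 13 from a₅, a₆.
a₄ must be 9 (only option left).
a₆ must be 11 (only option left). Eliminate 11 elsewhere: a₅.
a₅'s domain is down to {3}, so a₅ = 3.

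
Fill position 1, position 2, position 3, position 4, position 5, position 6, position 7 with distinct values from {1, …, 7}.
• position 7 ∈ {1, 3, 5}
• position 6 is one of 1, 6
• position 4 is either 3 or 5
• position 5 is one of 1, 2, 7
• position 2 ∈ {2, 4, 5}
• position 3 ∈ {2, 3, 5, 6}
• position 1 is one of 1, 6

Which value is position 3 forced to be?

2

The 7 variables draw from only 7 values {1, 2, 3, 4, 5, 6, 7}, so each is used; only position 2 can be 4, hence position 2 = 4.
Among the 6 still-open variables, 7 fits only position 5 (and all 6 values in {1, 2, 3, 5, 6, 7} must be used), so position 5 = 7.
Among the 5 still-open variables, 2 fits only position 3 (and all 5 values in {1, 2, 3, 5, 6} must be used), so position 3 = 2.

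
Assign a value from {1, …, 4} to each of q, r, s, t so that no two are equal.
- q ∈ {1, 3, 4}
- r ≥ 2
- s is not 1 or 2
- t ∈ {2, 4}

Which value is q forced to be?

The 4 variables together cover exactly {1, 2, 3, 4} — 4 values for 4 variables — and 1 appears only in q's list, so q = 1.

1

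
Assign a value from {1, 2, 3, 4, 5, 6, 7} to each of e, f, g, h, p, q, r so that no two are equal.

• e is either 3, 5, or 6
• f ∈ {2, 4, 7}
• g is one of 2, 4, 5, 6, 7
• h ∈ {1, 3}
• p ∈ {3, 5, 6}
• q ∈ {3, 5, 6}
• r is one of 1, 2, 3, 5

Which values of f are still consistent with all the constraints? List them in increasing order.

e, p, q share exactly the 3 values {3, 5, 6}; by pigeonhole those values go to them, so strike 3, 5, 6 from g, h, r.
h must be 1 (only option left). Remove 1 from r.
r's domain is down to {2}, so r = 2. Strike 2 from f, g.
No further eliminations apply; f can still be any of 4, 7.

4, 7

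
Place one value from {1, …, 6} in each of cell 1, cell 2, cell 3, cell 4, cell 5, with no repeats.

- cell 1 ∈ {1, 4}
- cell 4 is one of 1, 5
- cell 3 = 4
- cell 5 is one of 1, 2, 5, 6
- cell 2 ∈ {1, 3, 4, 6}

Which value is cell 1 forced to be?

cell 3 has just one choice, so cell 3 = 4. So cell 1, cell 2 can't be 4.
So cell 1 = 1.

1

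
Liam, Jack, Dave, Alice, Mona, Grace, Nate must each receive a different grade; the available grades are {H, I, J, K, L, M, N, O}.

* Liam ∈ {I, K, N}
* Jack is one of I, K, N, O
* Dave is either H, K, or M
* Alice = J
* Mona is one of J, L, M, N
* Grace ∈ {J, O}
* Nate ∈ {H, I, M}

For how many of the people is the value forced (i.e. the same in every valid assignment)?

2

Alice's domain is down to {J}, so Alice = J. Strike J from Mona, Grace.
Grace's domain is down to {O}, so Grace = O. Remove O from Jack.
Determined: Alice=J, Grace=O. The other people each still have more than one consistent value. That makes 2.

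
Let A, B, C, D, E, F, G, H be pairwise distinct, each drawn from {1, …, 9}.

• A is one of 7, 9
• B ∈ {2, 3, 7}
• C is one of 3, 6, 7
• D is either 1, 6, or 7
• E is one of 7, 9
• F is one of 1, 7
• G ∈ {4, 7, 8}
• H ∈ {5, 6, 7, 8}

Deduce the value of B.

A and E between them cover only {7, 9} — a naked pair. Remove those values from B, C, D, F, G, H.
F has just one choice, so F = 1. Eliminate 1 elsewhere: D.
That leaves D = 6. So C, H can't be 6.
C's domain is down to {3}, so C = 3. So B can't be 3.
So B = 2.

2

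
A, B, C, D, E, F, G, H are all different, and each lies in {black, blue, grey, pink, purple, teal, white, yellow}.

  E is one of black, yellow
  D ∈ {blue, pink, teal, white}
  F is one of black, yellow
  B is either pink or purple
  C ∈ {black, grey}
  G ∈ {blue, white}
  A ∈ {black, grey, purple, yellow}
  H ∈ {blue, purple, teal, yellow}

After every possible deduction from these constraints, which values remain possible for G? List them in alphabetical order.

The 2 variables E and F are confined to {black, yellow}, which locks those values in; drop them from A, C, H.
C must be grey (only option left). Eliminate grey elsewhere: A.
A's domain is down to {purple}, so A = purple. Remove purple from B, H.
That leaves B = pink. So D can't be pink.
No further eliminations apply; G can still be any of blue, white.

blue, white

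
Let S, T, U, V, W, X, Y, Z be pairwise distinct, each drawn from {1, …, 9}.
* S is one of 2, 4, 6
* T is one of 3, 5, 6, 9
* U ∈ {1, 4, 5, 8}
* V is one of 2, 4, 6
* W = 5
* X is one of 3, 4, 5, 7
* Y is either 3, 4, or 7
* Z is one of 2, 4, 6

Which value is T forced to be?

W has just one choice, so W = 5. So T, U, X can't be 5.
S, V, Z between them cover only {2, 4, 6} — a naked triple. Remove those values from T, U, X, Y.
The 2 variables X and Y are confined to {3, 7}, which locks those values in; drop them from T.
So T = 9.

9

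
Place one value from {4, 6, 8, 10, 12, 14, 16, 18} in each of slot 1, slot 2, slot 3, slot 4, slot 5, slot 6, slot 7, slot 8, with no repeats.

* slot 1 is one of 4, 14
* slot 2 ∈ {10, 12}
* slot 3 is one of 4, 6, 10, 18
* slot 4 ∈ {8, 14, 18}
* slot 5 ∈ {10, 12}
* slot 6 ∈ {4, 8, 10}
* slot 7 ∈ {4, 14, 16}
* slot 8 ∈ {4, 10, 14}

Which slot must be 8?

Among the 8 variables, 6 fits only slot 3 (and all 8 values in {4, 6, 8, 10, 12, 14, 16, 18} must be used), so slot 3 = 6.
The 7 still-open variables together cover exactly {4, 8, 10, 12, 14, 16, 18} — 7 values for 7 variables — and 16 appears only in slot 7's list, so slot 7 = 16.
The 6 still-open variables together cover exactly {4, 8, 10, 12, 14, 18} — 6 values for 6 variables — and 18 appears only in slot 4's list, so slot 4 = 18.
Among the 5 still-open variables, 8 fits only slot 6 (and all 5 values in {4, 8, 10, 12, 14} must be used), so slot 6 = 8.

slot 6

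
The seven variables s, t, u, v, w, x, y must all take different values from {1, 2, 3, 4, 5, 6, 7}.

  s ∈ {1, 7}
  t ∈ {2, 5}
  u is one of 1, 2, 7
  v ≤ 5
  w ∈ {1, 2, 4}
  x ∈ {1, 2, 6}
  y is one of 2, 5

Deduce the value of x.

6

Among the 7 variables, 3 fits only v (and all 7 values in {1, 2, 3, 4, 5, 6, 7} must be used), so v = 3.
The 6 still-open variables draw from only 6 values {1, 2, 4, 5, 6, 7}, so each is used; only w can be 4, hence w = 4.
The 5 still-open variables together cover exactly {1, 2, 5, 6, 7} — 5 values for 5 variables — and 6 appears only in x's list, so x = 6.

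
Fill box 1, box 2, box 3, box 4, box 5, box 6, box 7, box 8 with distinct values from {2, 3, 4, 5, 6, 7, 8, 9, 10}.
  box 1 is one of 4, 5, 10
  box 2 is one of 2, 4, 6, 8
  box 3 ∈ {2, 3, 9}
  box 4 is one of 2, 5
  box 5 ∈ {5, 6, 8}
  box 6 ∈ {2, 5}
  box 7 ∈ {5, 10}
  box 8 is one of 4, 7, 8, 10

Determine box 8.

7

box 4 and box 6 between them cover only {2, 5} — a naked pair. Remove those values from box 1, box 2, box 3, box 5, box 7.
That leaves box 7 = 10. Eliminate 10 elsewhere: box 1, box 8.
box 1's domain is down to {4}, so box 1 = 4. Eliminate 4 elsewhere: box 2, box 8.
The 2 variables box 2 and box 5 are confined to {6, 8}, which locks those values in; drop them from box 8.
So box 8 = 7.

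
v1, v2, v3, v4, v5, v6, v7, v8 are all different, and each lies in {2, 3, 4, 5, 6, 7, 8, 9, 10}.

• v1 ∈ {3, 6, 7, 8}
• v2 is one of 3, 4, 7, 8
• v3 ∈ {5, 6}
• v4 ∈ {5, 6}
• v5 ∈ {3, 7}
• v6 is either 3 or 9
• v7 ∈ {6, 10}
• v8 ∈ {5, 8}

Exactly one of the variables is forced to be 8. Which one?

v8

The 8 variables draw from only 8 values {3, 4, 5, 6, 7, 8, 9, 10}, so each is used; only v2 can be 4, hence v2 = 4.
The 7 still-open variables together cover exactly {3, 5, 6, 7, 8, 9, 10} — 7 values for 7 variables — and 9 appears only in v6's list, so v6 = 9.
The 6 still-open variables draw from only 6 values {3, 5, 6, 7, 8, 10}, so each is used; only v7 can be 10, hence v7 = 10.
v3 and v4 between them cover only {5, 6} — a naked pair. Remove those values from v1, v8.
So 8 goes to v8.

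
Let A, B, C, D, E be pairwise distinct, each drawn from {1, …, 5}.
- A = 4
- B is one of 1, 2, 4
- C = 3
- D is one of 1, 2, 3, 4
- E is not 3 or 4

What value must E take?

5

A's domain is down to {4}, so A = 4. So B, D can't be 4.
C has just one choice, so C = 3. So D can't be 3.
The 3 still-open variables draw from only 3 values {1, 2, 5}, so each is used; only E can be 5, hence E = 5.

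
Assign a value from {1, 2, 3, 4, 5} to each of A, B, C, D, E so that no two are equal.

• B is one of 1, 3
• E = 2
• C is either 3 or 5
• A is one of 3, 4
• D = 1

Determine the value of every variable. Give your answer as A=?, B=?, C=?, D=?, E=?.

A=4, B=3, C=5, D=1, E=2

D must be 1 (only option left). Remove 1 from B.
E has just one choice, so E = 2.
B has just one choice, so B = 3. So A, C can't be 3.
C's domain is down to {5}, so C = 5.
A's domain is down to {4}, so A = 4.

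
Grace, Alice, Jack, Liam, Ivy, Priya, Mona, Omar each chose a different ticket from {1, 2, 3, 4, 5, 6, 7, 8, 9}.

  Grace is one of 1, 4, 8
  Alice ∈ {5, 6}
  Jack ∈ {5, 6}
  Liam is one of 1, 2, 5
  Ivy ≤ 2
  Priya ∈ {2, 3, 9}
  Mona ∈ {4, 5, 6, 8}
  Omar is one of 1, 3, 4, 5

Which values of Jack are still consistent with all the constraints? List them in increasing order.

5, 6

The 8 variables together cover exactly {1, 2, 3, 4, 5, 6, 8, 9} — 8 values for 8 variables — and 9 appears only in Priya's list, so Priya = 9.
The 7 still-open variables draw from only 7 values {1, 2, 3, 4, 5, 6, 8}, so each is used; only Omar can be 3, hence Omar = 3.
Alice and Jack between them cover only {5, 6} — a naked pair. Remove those values from Liam, Mona.
Liam and Ivy between them cover only {1, 2} — a naked pair. Remove those values from Grace.
No further eliminations apply; Jack can still be any of 5, 6.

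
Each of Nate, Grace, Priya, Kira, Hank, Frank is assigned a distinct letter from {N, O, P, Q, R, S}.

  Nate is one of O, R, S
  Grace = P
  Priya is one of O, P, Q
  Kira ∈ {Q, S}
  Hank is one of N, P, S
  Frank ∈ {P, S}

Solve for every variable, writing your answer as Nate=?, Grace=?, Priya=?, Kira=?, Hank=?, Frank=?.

Grace's domain is down to {P}, so Grace = P. So Priya, Hank, Frank can't be P.
Frank's domain is down to {S}, so Frank = S. Eliminate S elsewhere: Nate, Kira, Hank.
That leaves Kira = Q. So Priya can't be Q.
Hank must be N (only option left).
That leaves Priya = O. Eliminate O elsewhere: Nate.
That leaves Nate = R.

Nate=R, Grace=P, Priya=O, Kira=Q, Hank=N, Frank=S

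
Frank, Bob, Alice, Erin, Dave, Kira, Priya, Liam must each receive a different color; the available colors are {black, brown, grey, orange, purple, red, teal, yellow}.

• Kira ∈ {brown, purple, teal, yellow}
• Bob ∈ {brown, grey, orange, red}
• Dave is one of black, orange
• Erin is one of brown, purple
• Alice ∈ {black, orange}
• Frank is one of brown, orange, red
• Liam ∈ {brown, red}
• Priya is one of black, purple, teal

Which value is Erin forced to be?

Among the 8 variables, grey fits only Bob (and all 8 values in {black, brown, grey, orange, purple, red, teal, yellow} must be used), so Bob = grey.
The 7 still-open variables draw from only 7 values {black, brown, orange, purple, red, teal, yellow}, so each is used; only Kira can be yellow, hence Kira = yellow.
Among the 6 still-open variables, teal fits only Priya (and all 6 values in {black, brown, orange, purple, red, teal} must be used), so Priya = teal.
Among the 5 still-open variables, purple fits only Erin (and all 5 values in {black, brown, orange, purple, red} must be used), so Erin = purple.

purple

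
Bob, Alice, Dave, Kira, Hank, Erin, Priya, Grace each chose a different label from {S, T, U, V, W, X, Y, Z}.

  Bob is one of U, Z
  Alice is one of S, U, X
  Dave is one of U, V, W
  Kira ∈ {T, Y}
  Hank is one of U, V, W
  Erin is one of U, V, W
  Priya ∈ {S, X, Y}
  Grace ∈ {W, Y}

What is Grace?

Y

The 8 variables together cover exactly {S, T, U, V, W, X, Y, Z} — 8 values for 8 variables — and T appears only in Kira's list, so Kira = T.
Among the 7 still-open variables, Z fits only Bob (and all 7 values in {S, U, V, W, X, Y, Z} must be used), so Bob = Z.
The 3 variables Dave, Hank, Erin are confined to {U, V, W}, which locks those values in; drop them from Alice, Grace.
So Grace = Y.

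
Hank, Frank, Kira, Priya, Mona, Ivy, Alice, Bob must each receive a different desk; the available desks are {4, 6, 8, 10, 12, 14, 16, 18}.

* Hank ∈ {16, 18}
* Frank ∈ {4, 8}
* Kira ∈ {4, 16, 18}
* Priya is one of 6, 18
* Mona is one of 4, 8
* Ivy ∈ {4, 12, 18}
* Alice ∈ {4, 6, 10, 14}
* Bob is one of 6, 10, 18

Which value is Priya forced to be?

6

The 8 variables draw from only 8 values {4, 6, 8, 10, 12, 14, 16, 18}, so each is used; only Ivy can be 12, hence Ivy = 12.
The 7 still-open variables draw from only 7 values {4, 6, 8, 10, 14, 16, 18}, so each is used; only Alice can be 14, hence Alice = 14.
The 6 still-open variables together cover exactly {4, 6, 8, 10, 16, 18} — 6 values for 6 variables — and 10 appears only in Bob's list, so Bob = 10.
The 5 still-open variables draw from only 5 values {4, 6, 8, 16, 18}, so each is used; only Priya can be 6, hence Priya = 6.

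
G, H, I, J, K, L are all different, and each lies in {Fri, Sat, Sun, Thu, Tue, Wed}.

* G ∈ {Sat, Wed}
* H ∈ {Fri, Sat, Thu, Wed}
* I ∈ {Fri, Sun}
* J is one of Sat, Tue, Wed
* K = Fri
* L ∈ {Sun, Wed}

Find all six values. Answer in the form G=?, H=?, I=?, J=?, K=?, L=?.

K has just one choice, so K = Fri. So H, I can't be Fri.
That leaves I = Sun. Remove Sun from L.
L's domain is down to {Wed}, so L = Wed. So G, H, J can't be Wed.
That leaves G = Sat. Remove Sat from H, J.
H's domain is down to {Thu}, so H = Thu.
J has just one choice, so J = Tue.

G=Sat, H=Thu, I=Sun, J=Tue, K=Fri, L=Wed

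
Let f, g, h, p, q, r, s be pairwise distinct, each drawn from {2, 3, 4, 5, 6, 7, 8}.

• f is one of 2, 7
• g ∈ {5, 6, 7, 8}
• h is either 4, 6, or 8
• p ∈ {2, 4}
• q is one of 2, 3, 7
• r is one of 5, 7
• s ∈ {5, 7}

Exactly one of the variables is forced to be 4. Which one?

The 7 variables draw from only 7 values {2, 3, 4, 5, 6, 7, 8}, so each is used; only q can be 3, hence q = 3.
r and s share exactly the 2 values {5, 7}; by pigeonhole those values go to them, so strike 5, 7 from f, g.
f has just one choice, so f = 2. Strike 2 from p.
So 4 goes to p.

p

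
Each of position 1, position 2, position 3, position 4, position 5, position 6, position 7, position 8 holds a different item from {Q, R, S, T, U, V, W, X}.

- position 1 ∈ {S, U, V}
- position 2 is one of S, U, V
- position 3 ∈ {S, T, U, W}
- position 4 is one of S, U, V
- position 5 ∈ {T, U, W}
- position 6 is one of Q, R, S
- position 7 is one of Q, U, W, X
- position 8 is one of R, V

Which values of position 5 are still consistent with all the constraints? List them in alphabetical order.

The 8 variables together cover exactly {Q, R, S, T, U, V, W, X} — 8 values for 8 variables — and X appears only in position 7's list, so position 7 = X.
The 7 still-open variables draw from only 7 values {Q, R, S, T, U, V, W}, so each is used; only position 6 can be Q, hence position 6 = Q.
The 6 still-open variables together cover exactly {R, S, T, U, V, W} — 6 values for 6 variables — and R appears only in position 8's list, so position 8 = R.
The 3 variables position 1, position 2, position 4 are confined to {S, U, V}, which locks those values in; drop them from position 3, position 5.
No further eliminations apply; position 5 can still be any of T, W.

T, W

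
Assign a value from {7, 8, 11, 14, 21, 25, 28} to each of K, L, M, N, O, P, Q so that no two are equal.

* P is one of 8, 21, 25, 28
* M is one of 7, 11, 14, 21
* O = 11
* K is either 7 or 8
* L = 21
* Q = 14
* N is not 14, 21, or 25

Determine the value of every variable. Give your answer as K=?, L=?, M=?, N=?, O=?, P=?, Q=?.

K=8, L=21, M=7, N=28, O=11, P=25, Q=14

L has just one choice, so L = 21. Remove 21 from M, P.
O's domain is down to {11}, so O = 11. Strike 11 from M, N.
That leaves Q = 14. Strike 14 from M.
That leaves M = 7. Strike 7 from K, N.
K's domain is down to {8}, so K = 8. Eliminate 8 elsewhere: N, P.
N must be 28 (only option left). Remove 28 from P.
P has just one choice, so P = 25.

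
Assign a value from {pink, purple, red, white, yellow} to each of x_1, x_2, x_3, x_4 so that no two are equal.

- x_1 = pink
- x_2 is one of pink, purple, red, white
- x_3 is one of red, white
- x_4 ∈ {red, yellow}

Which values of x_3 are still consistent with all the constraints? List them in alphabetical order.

x_1 has just one choice, so x_1 = pink. So x_2 can't be pink.
No further eliminations apply; x_3 can still be any of red, white.

red, white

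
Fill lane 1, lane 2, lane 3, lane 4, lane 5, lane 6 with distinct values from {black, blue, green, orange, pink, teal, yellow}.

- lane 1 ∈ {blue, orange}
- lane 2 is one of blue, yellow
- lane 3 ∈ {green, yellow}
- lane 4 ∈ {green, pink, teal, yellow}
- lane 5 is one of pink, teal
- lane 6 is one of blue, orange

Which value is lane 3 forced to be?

green

The 2 variables lane 1 and lane 6 are confined to {blue, orange}, which locks those values in; drop them from lane 2.
lane 2's domain is down to {yellow}, so lane 2 = yellow. Eliminate yellow elsewhere: lane 3, lane 4.
So lane 3 = green.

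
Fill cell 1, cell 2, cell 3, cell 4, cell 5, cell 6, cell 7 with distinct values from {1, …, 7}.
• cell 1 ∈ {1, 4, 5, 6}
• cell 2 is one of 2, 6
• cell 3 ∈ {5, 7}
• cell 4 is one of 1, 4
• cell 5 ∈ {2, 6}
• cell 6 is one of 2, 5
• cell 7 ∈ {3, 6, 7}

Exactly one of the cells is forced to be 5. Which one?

The 7 variables together cover exactly {1, 2, 3, 4, 5, 6, 7} — 7 values for 7 variables — and 3 appears only in cell 7's list, so cell 7 = 3.
The 6 still-open variables together cover exactly {1, 2, 4, 5, 6, 7} — 6 values for 6 variables — and 7 appears only in cell 3's list, so cell 3 = 7.
The 2 variables cell 2 and cell 5 are confined to {2, 6}, which locks those values in; drop them from cell 1, cell 6.
So 5 goes to cell 6.

cell 6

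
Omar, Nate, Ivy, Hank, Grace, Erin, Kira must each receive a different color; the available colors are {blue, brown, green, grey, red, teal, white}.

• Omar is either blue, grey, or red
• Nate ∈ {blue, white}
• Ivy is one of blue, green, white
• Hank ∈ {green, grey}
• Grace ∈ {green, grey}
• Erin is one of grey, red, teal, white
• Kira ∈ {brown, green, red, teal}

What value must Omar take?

Among the 7 variables, brown fits only Kira (and all 7 values in {blue, brown, green, grey, red, teal, white} must be used), so Kira = brown.
The 6 still-open variables draw from only 6 values {blue, green, grey, red, teal, white}, so each is used; only Erin can be teal, hence Erin = teal.
Among the 5 still-open variables, red fits only Omar (and all 5 values in {blue, green, grey, red, white} must be used), so Omar = red.

red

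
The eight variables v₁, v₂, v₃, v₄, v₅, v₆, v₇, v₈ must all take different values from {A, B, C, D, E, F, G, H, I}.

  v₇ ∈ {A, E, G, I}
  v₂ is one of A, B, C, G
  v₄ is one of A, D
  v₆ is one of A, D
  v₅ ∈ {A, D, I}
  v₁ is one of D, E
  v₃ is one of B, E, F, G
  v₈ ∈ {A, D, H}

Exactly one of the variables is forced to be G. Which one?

v₇

The 2 variables v₄ and v₆ are confined to {A, D}, which locks those values in; drop them from v₁, v₂, v₅, v₇, v₈.
v₁'s domain is down to {E}, so v₁ = E. Remove E from v₃, v₇.
v₅ must be I (only option left). So v₇ can't be I.
So G goes to v₇.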